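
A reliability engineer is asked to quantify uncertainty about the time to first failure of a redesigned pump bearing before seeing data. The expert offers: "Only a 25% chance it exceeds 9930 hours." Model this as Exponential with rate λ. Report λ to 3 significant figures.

λ ≈ 0.00014

P(T > 9930.0) = e^(−λ·9930.0) = 0.25, so λ = −ln(0.25)/9930.0 = 0.00014.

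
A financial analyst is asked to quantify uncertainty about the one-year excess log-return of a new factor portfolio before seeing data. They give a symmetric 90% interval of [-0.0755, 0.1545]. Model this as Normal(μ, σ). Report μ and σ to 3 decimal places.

μ = 0.040, σ = 0.070

A symmetric 90% interval runs μ ± z·σ with z = 1.645.
Half-width = 0.115, so σ = 0.115/1.645 = 0.070.
μ is the interval midpoint, 0.040.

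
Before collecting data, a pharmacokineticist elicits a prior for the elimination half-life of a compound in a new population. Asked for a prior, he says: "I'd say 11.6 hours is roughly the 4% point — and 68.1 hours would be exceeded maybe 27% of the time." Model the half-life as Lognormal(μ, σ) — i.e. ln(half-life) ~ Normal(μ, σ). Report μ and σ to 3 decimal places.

If T ~ Lognormal(μ,σ) then ln T ~ Normal(μ,σ), so the p-quantile of ln T is μ + z_p·σ.
ln(11.6) = 2.451 and ln(68.1) = 4.221; z_{0.04} = -1.751, z_{0.73} = 0.6128.
σ = (4.221 − 2.451)/(0.6128 − (-1.751)) = 0.749.
μ = 2.451 − (-1.751)·0.749 = 3.762.

μ ≈ 3.762, σ ≈ 0.749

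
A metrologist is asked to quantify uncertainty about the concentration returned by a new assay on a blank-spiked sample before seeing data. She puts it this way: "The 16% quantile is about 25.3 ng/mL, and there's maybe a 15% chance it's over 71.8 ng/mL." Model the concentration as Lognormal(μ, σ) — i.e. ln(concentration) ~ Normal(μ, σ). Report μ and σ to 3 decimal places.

μ ≈ 3.742, σ ≈ 0.514

If T ~ Lognormal(μ,σ) then ln T ~ Normal(μ,σ), so the p-quantile of ln T is μ + z_p·σ.
ln(25.3) = 3.231 and ln(71.8) = 4.274; z_{0.16} = -0.9945, z_{0.85} = 1.036.
σ = (4.274 − 3.231)/(1.036 − (-0.9945)) = 0.514.
μ = 3.231 − (-0.9945)·0.514 = 3.742.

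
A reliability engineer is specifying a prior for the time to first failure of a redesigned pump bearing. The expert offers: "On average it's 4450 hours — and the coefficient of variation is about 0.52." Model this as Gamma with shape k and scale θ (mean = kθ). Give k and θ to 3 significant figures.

k ≈ 3.7, θ ≈ 1200

For Gamma(k, scale θ): mean = kθ, variance = kθ², so CV = 1/√k.
CV = 0.52, hence k = 1/CV² = 3.7.
Then θ = mean/k = 4450/3.7 = 1200.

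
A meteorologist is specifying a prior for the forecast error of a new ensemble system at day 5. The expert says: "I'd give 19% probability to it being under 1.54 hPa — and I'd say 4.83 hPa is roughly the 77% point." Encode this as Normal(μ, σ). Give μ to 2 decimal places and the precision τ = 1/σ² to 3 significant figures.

μ = 3.33, τ = 0.241

For Normal(μ,σ), the p-quantile is μ + z_p·σ. Here z_{0.19} = -0.8779, z_{0.77} = 0.7388.
So 1.54 = μ − 0.8779σ and 4.83 = μ + 0.7388σ.
Subtracting: σ = (4.83 − 1.54)/(0.7388 − (-0.8779)) = 2.03.
Then μ = 1.54 − (-0.8779)·2.03 = 3.33.
Precision τ = 1/σ² = 1/2.035² = 0.241.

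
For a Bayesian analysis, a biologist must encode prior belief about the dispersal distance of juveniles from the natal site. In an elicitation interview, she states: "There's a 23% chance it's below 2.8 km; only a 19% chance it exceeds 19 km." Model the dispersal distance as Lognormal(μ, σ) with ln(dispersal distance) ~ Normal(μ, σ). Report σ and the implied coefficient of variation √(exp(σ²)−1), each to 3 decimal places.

σ ≈ 1.184, CV ≈ 1.751

If T ~ Lognormal(μ,σ) then ln T ~ Normal(μ,σ), so the p-quantile of ln T is μ + z_p·σ.
ln(2.8) = 1.03 and ln(19) = 2.944; z_{0.23} = -0.7388, z_{0.81} = 0.8779.
σ = (2.944 − 1.03)/(0.8779 − (-0.7388)) = 1.184.
μ = 1.03 − (-0.7388)·1.184 = 1.905.
CV = √(exp(σ²)−1) = √(exp(1.4027)−1) = 1.751.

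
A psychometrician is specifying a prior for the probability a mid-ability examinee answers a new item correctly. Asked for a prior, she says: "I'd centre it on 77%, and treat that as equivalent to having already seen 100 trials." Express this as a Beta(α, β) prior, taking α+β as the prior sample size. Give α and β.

Under the effective-sample-size interpretation, Beta(α, β) has prior mean α/(α+β) and prior sample size α+β.
So α+β = 100 and α/(α+β) = 0.77, giving α = 0.77·100 = 77 and β = 100 − 77 = 23.

α = 77, β = 23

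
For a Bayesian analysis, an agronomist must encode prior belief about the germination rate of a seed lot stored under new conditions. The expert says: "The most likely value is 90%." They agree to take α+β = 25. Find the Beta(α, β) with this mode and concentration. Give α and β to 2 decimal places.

For α,β > 1 the Beta mode is (α−1)/(α+β−2). With α+β = 25, the mode is (α−1)/23.
Set (α−1)/23 = 0.9 → α = 1 + 0.9·23 = 21.70.
β = 25 − α = 3.30.

α = 21.70, β = 3.30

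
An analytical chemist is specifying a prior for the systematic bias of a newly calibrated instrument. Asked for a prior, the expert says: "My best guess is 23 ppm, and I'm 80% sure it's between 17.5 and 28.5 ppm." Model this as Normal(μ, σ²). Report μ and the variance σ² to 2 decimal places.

μ = 23.00, σ² = 18.42

A symmetric 80% interval runs μ ± z·σ with z = 1.282.
Half-width = 5.5, so σ = 5.5/1.282 = 4.292 and σ² = 18.42.
μ is the stated best guess, 23.00.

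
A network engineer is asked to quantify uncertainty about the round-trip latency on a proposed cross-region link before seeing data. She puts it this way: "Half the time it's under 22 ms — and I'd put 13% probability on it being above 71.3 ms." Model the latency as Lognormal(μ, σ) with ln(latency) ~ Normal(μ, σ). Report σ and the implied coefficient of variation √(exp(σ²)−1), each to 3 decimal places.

If T ~ Lognormal(μ,σ) then ln T ~ Normal(μ,σ), so the p-quantile of ln T is μ + z_p·σ.
ln(22) = 3.091 and ln(71.3) = 4.267; z_{0.5} = 0, z_{0.87} = 1.126.
σ = (4.267 − 3.091)/(1.126 − (0)) = 1.044.
μ = 3.091 − (0)·1.044 = 3.091.
CV = √(exp(σ²)−1) = √(exp(1.0898)−1) = 1.405.

σ ≈ 1.044, CV ≈ 1.405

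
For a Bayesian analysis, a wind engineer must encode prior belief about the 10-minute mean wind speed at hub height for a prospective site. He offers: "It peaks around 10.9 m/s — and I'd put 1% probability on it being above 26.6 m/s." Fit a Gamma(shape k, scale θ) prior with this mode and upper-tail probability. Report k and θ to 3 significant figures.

Gamma(k,θ) with k>1 has mode (k−1)θ, so θ = 10.9/(k−1).
Need P(X < 26.6) = 0.99 with θ tied to k this way. Start at k = 2, θ = 10.9: P(X<26.6) ≈ 0.700.
Too low — raise k to concentrate. Iterating converges to k ≈ 6.93.
Then θ = 10.9/(6.93−1) ≈ 1.84.

k ≈ 6.93, θ ≈ 1.84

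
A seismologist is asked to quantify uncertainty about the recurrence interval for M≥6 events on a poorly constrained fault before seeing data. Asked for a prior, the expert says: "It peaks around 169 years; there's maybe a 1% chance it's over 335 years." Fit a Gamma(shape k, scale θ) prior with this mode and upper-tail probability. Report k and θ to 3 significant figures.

k ≈ 11.5, θ ≈ 16.1

Gamma(k,θ) with k>1 has mode (k−1)θ, so θ = 169/(k−1).
Need P(X < 335) = 0.99 with θ tied to k this way. Start at k = 2, θ = 169: P(X<335) ≈ 0.589.
Too low — raise k to concentrate. Iterating converges to k ≈ 11.5.
Then θ = 169/(11.5−1) ≈ 16.1.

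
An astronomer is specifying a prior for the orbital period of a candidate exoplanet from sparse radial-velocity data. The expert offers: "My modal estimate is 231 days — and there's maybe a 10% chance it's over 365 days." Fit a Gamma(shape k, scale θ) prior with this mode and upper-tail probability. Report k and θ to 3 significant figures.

Gamma(k,θ) with k>1 has mode (k−1)θ, so θ = 231/(k−1).
Need P(X < 365) = 0.9 with θ tied to k this way. Start at k = 2, θ = 231: P(X<365) ≈ 0.469.
Too low — raise k to concentrate. Iterating converges to k ≈ 9.96.
Then θ = 231/(9.96−1) ≈ 25.8.

k ≈ 9.96, θ ≈ 25.8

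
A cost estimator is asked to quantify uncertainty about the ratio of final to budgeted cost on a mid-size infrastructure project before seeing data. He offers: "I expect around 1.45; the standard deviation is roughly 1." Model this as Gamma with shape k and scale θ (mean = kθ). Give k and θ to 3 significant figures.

k ≈ 2.1, θ ≈ 0.69

For Gamma(k, scale θ): mean = kθ, variance = kθ², so CV = 1/√k.
CV = SD/mean = 1/1.45 = 0.6897, hence k = 1/CV² = 2.1.
Then θ = mean/k = 1.45/2.1 = 0.69.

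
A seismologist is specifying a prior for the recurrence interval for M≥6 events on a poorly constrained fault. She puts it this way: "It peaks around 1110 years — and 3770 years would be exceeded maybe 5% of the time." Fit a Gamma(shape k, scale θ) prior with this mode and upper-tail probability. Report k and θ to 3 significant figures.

k ≈ 2.74, θ ≈ 639

Gamma(k,θ) with k>1 has mode (k−1)θ, so θ = 1110/(k−1).
Need P(X < 3770) = 0.95 with θ tied to k this way. Start at k = 2, θ = 1110: P(X<3770) ≈ 0.853.
Too low — raise k to concentrate. Iterating converges to k ≈ 2.74.
Then θ = 1110/(2.74−1) ≈ 639.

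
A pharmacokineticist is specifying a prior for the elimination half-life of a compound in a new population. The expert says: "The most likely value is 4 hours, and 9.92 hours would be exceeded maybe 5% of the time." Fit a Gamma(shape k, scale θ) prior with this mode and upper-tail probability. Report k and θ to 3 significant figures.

k ≈ 4.3, θ ≈ 1.21

Gamma(k,θ) with k>1 has mode (k−1)θ, so θ = 4/(k−1).
Need P(X < 9.92) = 0.95 with θ tied to k this way. Start at k = 2, θ = 4: P(X<9.92) ≈ 0.709.
Too low — raise k to concentrate. Iterating converges to k ≈ 4.3.
Then θ = 4/(4.3−1) ≈ 1.21.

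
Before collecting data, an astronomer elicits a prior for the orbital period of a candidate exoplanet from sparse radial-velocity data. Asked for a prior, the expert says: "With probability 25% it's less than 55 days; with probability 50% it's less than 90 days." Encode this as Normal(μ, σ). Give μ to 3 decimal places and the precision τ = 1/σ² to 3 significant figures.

For Normal(μ,σ), the p-quantile is μ + z_p·σ. Here z_{0.25} = -0.6745, z_{0.5} = 0.
So 55 = μ − 0.6745σ and 90 = μ + 0σ.
Subtracting: σ = (90 − 55)/(0 − (-0.6745)) = 51.891.
Then μ = 55 − (-0.6745)·51.891 = 90.000.
Precision τ = 1/σ² = 1/51.89² = 0.000371.

μ = 90.000, τ = 0.000371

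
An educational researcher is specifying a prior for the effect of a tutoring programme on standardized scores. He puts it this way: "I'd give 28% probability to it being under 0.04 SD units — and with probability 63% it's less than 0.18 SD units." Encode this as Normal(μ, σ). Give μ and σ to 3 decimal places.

The p-quantile of Normal(μ,σ) is μ + z_p·σ, with z_{0.28} = -0.5828 and z_{0.63} = 0.3319.
Eliminate σ: μ = (z₂·x₁ − z₁·x₂)/(z₂ − z₁) = (0.3319·0.04 − (-0.5828)·0.18)/0.9147 = 0.129.
Then σ = (x₂ − x₁)/(z₂ − z₁) = (0.18 − 0.04)/0.9147 = 0.153.

μ = 0.129, σ = 0.153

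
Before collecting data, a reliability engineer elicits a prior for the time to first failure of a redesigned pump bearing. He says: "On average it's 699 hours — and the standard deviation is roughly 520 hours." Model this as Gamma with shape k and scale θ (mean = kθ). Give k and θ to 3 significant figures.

For Gamma(k, scale θ): mean = kθ, variance = kθ², so CV = 1/√k.
CV = SD/mean = 520/699 = 0.7439, hence k = 1/CV² = 1.81.
Then θ = mean/k = 699/1.81 = 387.

k ≈ 1.81, θ ≈ 387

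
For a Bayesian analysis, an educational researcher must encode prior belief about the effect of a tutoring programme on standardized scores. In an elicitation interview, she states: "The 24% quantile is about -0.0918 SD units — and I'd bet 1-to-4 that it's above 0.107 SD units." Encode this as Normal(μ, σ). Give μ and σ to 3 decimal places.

For Normal(μ,σ), the p-quantile is μ + z_p·σ. Here z_{0.24} = -0.7063, z_{0.8} = 0.8416.
So -0.0918 = μ − 0.7063σ and 0.107 = μ + 0.8416σ.
Subtracting: σ = (0.107 − -0.0918)/(0.8416 − (-0.7063)) = 0.128.
Then μ = -0.0918 − (-0.7063)·0.128 = -0.001.

μ = -0.001, σ = 0.128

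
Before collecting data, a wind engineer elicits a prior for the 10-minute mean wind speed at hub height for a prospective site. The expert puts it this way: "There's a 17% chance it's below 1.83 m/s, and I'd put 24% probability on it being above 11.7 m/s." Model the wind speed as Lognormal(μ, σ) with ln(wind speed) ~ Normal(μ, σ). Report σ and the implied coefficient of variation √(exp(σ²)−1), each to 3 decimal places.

If T ~ Lognormal(μ,σ) then ln T ~ Normal(μ,σ), so the p-quantile of ln T is μ + z_p·σ.
ln(1.83) = 0.6043 and ln(11.7) = 2.46; z_{0.17} = -0.9542, z_{0.76} = 0.7063.
σ = (2.46 − 0.6043)/(0.7063 − (-0.9542)) = 1.117.
μ = 0.6043 − (-0.9542)·1.117 = 1.670.
CV = √(exp(σ²)−1) = √(exp(1.2484)−1) = 1.576.

σ ≈ 1.117, CV ≈ 1.576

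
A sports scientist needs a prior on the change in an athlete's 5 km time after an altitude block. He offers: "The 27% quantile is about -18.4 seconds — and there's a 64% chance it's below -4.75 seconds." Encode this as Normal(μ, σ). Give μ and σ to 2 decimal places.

For Normal(μ,σ), the p-quantile is μ + z_p·σ. Here z_{0.27} = -0.6128, z_{0.64} = 0.3585.
So -18.4 = μ − 0.6128σ and -4.75 = μ + 0.3585σ.
Subtracting: σ = (-4.75 − -18.4)/(0.3585 − (-0.6128)) = 14.05.
Then μ = -18.4 − (-0.6128)·14.05 = -9.79.

μ = -9.79, σ = 14.05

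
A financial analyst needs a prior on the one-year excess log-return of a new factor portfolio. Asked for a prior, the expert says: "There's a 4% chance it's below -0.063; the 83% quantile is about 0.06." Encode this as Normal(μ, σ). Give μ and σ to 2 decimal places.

For Normal(μ,σ), the p-quantile is μ + z_p·σ. Here z_{0.04} = -1.751, z_{0.83} = 0.9542.
So -0.063 = μ − 1.751σ and 0.06 = μ + 0.9542σ.
Subtracting: σ = (0.06 − -0.063)/(0.9542 − (-1.751)) = 0.05.
Then μ = -0.063 − (-1.751)·0.05 = 0.02.

μ = 0.02, σ = 0.05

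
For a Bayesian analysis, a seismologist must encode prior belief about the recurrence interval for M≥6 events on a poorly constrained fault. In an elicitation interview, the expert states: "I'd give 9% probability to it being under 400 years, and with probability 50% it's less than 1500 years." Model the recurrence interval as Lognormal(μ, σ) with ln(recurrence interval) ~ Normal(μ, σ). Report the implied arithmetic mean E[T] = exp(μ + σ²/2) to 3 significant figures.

E[T] ≈ 2440 years

If T ~ Lognormal(μ,σ) then ln T ~ Normal(μ,σ), so the p-quantile of ln T is μ + z_p·σ.
ln(400) = 5.991 and ln(1500) = 7.313; z_{0.09} = -1.341, z_{0.5} = 0.
σ = (7.313 − 5.991)/(0 − (-1.341)) = 0.986.
μ = 5.991 − (-1.341)·0.986 = 7.313.
E[T] = exp(μ + σ²/2) = exp(7.313 + 0.4859) = 2440 years.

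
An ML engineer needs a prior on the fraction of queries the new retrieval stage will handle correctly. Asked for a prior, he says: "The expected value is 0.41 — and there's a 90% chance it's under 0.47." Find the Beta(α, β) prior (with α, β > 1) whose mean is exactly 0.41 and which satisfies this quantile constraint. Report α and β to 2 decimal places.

α ≈ 45.63, β ≈ 65.66

With mean 0.41 fixed, write α = 0.41s, β = 0.59s where s = α+β.
Need P(θ < 0.47) = 0.9 under Beta(0.41s, 0.59s). Normal approximation: (q−m)/√(m(1−m)/s) ≈ z_{0.9} = 1.28, so s ≈ 0.41·0.59·(1.28)²/(0.47−0.41)² = 110.4.
At s = 110.4: P(θ<0.47) ≈ 0.899. Adjusting to match 0.9 gives s ≈ 111.30.
So α = 0.41·111.30 ≈ 45.63, β = 0.59·111.30 ≈ 65.66.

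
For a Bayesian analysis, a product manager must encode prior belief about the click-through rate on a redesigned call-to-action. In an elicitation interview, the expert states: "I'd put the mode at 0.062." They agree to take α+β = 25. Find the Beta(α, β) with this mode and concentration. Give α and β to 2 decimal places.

For α,β > 1 the Beta mode is (α−1)/(α+β−2). With α+β = 25, the mode is (α−1)/23.
Set (α−1)/23 = 0.062 → α = 1 + 0.062·23 = 2.43.
β = 25 − α = 22.57.

α = 2.43, β = 22.57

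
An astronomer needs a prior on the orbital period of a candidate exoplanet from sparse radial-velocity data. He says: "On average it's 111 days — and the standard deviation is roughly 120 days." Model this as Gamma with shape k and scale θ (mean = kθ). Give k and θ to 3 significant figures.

k ≈ 0.856, θ ≈ 130

For Gamma(k, scale θ): mean = kθ, variance = kθ², so CV = 1/√k.
CV = SD/mean = 120/111 = 1.081, hence k = 1/CV² = 0.856.
Then θ = mean/k = 111/0.856 = 130.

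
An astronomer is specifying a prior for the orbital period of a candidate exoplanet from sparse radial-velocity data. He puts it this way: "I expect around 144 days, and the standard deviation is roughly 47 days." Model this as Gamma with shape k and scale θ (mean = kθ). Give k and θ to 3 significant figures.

For Gamma(k, scale θ): mean = kθ, variance = kθ², so CV = 1/√k.
CV = SD/mean = 47/144 = 0.3264, hence k = 1/CV² = 9.39.
Then θ = mean/k = 144/9.39 = 15.3.

k ≈ 9.39, θ ≈ 15.3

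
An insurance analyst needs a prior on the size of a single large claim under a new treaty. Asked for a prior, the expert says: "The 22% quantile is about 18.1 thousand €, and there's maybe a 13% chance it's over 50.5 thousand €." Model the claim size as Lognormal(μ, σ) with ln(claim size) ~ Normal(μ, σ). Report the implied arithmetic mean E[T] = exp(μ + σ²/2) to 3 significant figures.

If T ~ Lognormal(μ,σ) then ln T ~ Normal(μ,σ), so the p-quantile of ln T is μ + z_p·σ.
ln(18.1) = 2.896 and ln(50.5) = 3.922; z_{0.22} = -0.7722, z_{0.87} = 1.126.
σ = (3.922 − 2.896)/(1.126 − (-0.7722)) = 0.540.
μ = 2.896 − (-0.7722)·0.540 = 3.313.
E[T] = exp(μ + σ²/2) = exp(3.313 + 0.1460) = 31.8 thousand €.

E[T] ≈ 31.8 thousand €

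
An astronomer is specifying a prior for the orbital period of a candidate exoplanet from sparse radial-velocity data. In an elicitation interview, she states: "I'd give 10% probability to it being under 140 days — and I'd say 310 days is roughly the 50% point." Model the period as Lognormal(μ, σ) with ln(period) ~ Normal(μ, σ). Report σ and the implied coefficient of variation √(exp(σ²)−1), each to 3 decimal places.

σ ≈ 0.620, CV ≈ 0.685

If T ~ Lognormal(μ,σ) then ln T ~ Normal(μ,σ), so the p-quantile of ln T is μ + z_p·σ.
ln(140) = 4.942 and ln(310) = 5.737; z_{0.1} = -1.282, z_{0.5} = 0.
σ = (5.737 − 4.942)/(0 − (-1.282)) = 0.620.
μ = 4.942 − (-1.282)·0.620 = 5.737.
CV = √(exp(σ²)−1) = √(exp(0.3848)−1) = 0.685.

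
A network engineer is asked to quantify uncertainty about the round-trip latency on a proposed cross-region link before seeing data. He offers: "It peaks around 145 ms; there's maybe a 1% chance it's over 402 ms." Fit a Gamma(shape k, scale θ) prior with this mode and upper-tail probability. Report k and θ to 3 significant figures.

k ≈ 5.41, θ ≈ 32.9

Gamma(k,θ) with k>1 has mode (k−1)θ, so θ = 145/(k−1).
Need P(X < 402) = 0.99 with θ tied to k this way. Start at k = 2, θ = 145: P(X<402) ≈ 0.764.
Too low — raise k to concentrate. Iterating converges to k ≈ 5.41.
Then θ = 145/(5.41−1) ≈ 32.9.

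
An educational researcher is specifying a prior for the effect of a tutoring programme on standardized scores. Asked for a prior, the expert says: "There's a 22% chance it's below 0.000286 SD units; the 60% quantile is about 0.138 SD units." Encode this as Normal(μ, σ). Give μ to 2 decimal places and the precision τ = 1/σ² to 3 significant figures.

For Normal(μ,σ), the p-quantile is μ + z_p·σ. Here z_{0.22} = -0.7722, z_{0.6} = 0.2533.
So 0.000286 = μ − 0.7722σ and 0.138 = μ + 0.2533σ.
Subtracting: σ = (0.138 − 0.000286)/(0.2533 − (-0.7722)) = 0.13.
Then μ = 0.000286 − (-0.7722)·0.13 = 0.10.
Precision τ = 1/σ² = 1/0.1343² = 55.5.

μ = 0.10, τ = 55.5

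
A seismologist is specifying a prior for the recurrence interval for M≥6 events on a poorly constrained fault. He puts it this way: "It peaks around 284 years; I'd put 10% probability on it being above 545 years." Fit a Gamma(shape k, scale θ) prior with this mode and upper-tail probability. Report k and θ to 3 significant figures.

k ≈ 5.5, θ ≈ 63.1

Gamma(k,θ) with k>1 has mode (k−1)θ, so θ = 284/(k−1).
Need P(X < 545) = 0.9 with θ tied to k this way. Start at k = 2, θ = 284: P(X<545) ≈ 0.572.
Too low — raise k to concentrate. Iterating converges to k ≈ 5.5.
Then θ = 284/(5.5−1) ≈ 63.1.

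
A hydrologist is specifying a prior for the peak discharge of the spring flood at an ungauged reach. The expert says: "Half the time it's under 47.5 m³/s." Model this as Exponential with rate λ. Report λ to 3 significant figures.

Exponential median = ln 2 / λ, so λ = ln 2 / 47.5 = 0.0146.

λ ≈ 0.0146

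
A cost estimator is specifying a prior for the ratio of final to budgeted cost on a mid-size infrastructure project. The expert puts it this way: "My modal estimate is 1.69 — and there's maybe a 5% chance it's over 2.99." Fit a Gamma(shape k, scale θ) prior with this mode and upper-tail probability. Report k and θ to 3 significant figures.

Gamma(k,θ) with k>1 has mode (k−1)θ, so θ = 1.69/(k−1).
Need P(X < 2.99) = 0.95 with θ tied to k this way. Start at k = 2, θ = 1.69: P(X<2.99) ≈ 0.528.
Too low — raise k to concentrate. Iterating converges to k ≈ 9.57.
Then θ = 1.69/(9.57−1) ≈ 0.197.

k ≈ 9.57, θ ≈ 0.197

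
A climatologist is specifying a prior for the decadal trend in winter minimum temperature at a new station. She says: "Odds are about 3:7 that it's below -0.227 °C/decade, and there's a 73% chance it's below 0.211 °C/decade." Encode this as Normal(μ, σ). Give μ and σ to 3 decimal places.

For Normal(μ,σ), the p-quantile is μ + z_p·σ. Here z_{0.3} = -0.5244, z_{0.73} = 0.6128.
So -0.227 = μ − 0.5244σ and 0.211 = μ + 0.6128σ.
Subtracting: σ = (0.211 − -0.227)/(0.6128 − (-0.5244)) = 0.385.
Then μ = -0.227 − (-0.5244)·0.385 = -0.025.

μ = -0.025, σ = 0.385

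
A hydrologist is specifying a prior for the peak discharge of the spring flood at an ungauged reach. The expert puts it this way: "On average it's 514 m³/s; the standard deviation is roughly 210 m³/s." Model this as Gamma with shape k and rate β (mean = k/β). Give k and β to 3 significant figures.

k ≈ 5.99, β ≈ 0.0117

For Gamma(k, rate β): mean = k/β, variance = k/β², so CV = 1/√k.
CV = SD/mean = 210/514 = 0.4086, hence k = 1/CV² = 5.99.
Then β = k/mean = 5.99/514 = 0.0117.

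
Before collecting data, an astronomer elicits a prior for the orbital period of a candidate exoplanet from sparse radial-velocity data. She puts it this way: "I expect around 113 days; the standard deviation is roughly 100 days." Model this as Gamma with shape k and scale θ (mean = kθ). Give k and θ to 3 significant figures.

k ≈ 1.28, θ ≈ 88.5

For Gamma(k, scale θ): mean = kθ, variance = kθ², so CV = 1/√k.
CV = SD/mean = 100/113 = 0.885, hence k = 1/CV² = 1.28.
Then θ = mean/k = 113/1.28 = 88.5.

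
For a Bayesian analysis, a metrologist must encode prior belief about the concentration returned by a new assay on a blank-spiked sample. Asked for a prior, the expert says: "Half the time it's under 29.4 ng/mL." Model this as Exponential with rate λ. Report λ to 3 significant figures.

Exponential median = ln 2 / λ, so λ = ln 2 / 29.4 = 0.0236.

λ ≈ 0.0236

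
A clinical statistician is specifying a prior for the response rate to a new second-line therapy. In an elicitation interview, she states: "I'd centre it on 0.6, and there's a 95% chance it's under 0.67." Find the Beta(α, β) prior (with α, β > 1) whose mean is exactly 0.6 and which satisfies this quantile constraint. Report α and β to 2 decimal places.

α ≈ 76.99, β ≈ 51.32

With mean 0.6 fixed, write α = 0.6s, β = 0.4s where s = α+β.
Need P(θ < 0.67) = 0.95 under Beta(0.6s, 0.4s). Normal approximation: (q−m)/√(m(1−m)/s) ≈ z_{0.95} = 1.64, so s ≈ 0.6·0.4·(1.64)²/(0.67−0.6)² = 132.5.
At s = 132.5: P(θ<0.67) ≈ 0.953. Adjusting to match 0.95 gives s ≈ 128.31.
So α = 0.6·128.31 ≈ 76.99, β = 0.4·128.31 ≈ 51.32.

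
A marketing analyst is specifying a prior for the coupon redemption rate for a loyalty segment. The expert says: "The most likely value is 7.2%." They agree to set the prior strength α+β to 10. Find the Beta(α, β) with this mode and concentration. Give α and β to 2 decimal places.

For α,β > 1 the Beta mode is (α−1)/(α+β−2). With α+β = 10, the mode is (α−1)/8.
Set (α−1)/8 = 0.072 → α = 1 + 0.072·8 = 1.58.
β = 10 − α = 8.42.

α = 1.58, β = 8.42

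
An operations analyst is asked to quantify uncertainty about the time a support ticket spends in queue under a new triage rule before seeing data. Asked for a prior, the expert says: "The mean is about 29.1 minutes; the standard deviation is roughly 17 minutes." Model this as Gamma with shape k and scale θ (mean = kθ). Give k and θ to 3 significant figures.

For Gamma(k, scale θ): mean = kθ, variance = kθ², so CV = 1/√k.
CV = SD/mean = 17/29.1 = 0.5842, hence k = 1/CV² = 2.93.
Then θ = mean/k = 29.1/2.93 = 9.93.

k ≈ 2.93, θ ≈ 9.93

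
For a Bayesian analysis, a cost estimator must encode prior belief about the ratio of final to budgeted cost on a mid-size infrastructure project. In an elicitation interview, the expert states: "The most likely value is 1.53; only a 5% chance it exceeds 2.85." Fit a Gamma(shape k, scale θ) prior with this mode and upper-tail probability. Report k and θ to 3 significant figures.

Gamma(k,θ) with k>1 has mode (k−1)θ, so θ = 1.53/(k−1).
Need P(X < 2.85) = 0.95 with θ tied to k this way. Start at k = 2, θ = 1.53: P(X<2.85) ≈ 0.556.
Too low — raise k to concentrate. Iterating converges to k ≈ 8.19.
Then θ = 1.53/(8.19−1) ≈ 0.213.

k ≈ 8.19, θ ≈ 0.213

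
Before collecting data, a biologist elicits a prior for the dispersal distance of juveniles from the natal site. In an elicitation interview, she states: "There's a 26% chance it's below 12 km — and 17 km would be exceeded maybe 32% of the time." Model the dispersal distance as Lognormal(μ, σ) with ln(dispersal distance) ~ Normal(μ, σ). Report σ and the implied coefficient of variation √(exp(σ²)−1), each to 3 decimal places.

σ ≈ 0.313, CV ≈ 0.321

If T ~ Lognormal(μ,σ) then ln T ~ Normal(μ,σ), so the p-quantile of ln T is μ + z_p·σ.
ln(12) = 2.485 and ln(17) = 2.833; z_{0.26} = -0.6433, z_{0.68} = 0.4677.
σ = (2.833 − 2.485)/(0.4677 − (-0.6433)) = 0.313.
μ = 2.485 − (-0.6433)·0.313 = 2.687.
CV = √(exp(σ²)−1) = √(exp(0.0983)−1) = 0.321.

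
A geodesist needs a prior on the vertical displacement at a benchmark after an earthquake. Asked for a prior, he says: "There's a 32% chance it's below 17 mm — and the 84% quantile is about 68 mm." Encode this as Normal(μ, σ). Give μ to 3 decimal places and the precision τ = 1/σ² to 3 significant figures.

μ = 33.313, τ = 0.000822

For Normal(μ,σ), the p-quantile is μ + z_p·σ. Here z_{0.32} = -0.4677, z_{0.84} = 0.9945.
So 17 = μ − 0.4677σ and 68 = μ + 0.9945σ.
Subtracting: σ = (68 − 17)/(0.9945 − (-0.4677)) = 34.880.
Then μ = 17 − (-0.4677)·34.880 = 33.313.
Precision τ = 1/σ² = 1/34.88² = 0.000822.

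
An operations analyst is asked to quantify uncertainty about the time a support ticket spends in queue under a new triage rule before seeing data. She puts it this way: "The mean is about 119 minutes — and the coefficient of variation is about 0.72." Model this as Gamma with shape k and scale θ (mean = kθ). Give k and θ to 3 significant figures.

For Gamma(k, scale θ): mean = kθ, variance = kθ², so CV = 1/√k.
CV = 0.72, hence k = 1/CV² = 1.93.
Then θ = mean/k = 119/1.93 = 61.7.

k ≈ 1.93, θ ≈ 61.7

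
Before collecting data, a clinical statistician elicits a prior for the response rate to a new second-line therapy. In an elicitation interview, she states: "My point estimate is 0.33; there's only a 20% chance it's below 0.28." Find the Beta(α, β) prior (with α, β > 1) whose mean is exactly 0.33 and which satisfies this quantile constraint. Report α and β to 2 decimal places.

α ≈ 21.08, β ≈ 42.81

With mean 0.33 fixed, write α = 0.33s, β = 0.67s where s = α+β.
Need P(θ < 0.28) = 0.2 under Beta(0.33s, 0.67s). Normal approximation: (q−m)/√(m(1−m)/s) ≈ z_{0.2} = -0.842, so s ≈ 0.33·0.67·(-0.842)²/(0.28−0.33)² = 62.6.
At s = 62.6: P(θ<0.28) ≈ 0.203. Adjusting to match 0.2 gives s ≈ 63.89.
So α = 0.33·63.89 ≈ 21.08, β = 0.67·63.89 ≈ 42.81.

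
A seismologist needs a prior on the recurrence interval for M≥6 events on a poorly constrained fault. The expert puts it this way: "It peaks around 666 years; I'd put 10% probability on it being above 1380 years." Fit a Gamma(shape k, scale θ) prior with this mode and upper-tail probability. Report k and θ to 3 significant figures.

Gamma(k,θ) with k>1 has mode (k−1)θ, so θ = 666/(k−1).
Need P(X < 1380) = 0.9 with θ tied to k this way. Start at k = 2, θ = 666: P(X<1380) ≈ 0.613.
Too low — raise k to concentrate. Iterating converges to k ≈ 4.62.
Then θ = 666/(4.62−1) ≈ 184.

k ≈ 4.62, θ ≈ 184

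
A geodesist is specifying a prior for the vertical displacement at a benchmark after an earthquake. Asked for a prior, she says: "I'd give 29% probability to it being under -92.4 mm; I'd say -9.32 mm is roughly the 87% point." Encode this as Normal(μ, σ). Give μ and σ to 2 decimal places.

For Normal(μ,σ), the p-quantile is μ + z_p·σ. Here z_{0.29} = -0.5534, z_{0.87} = 1.126.
So -92.4 = μ − 0.5534σ and -9.32 = μ + 1.126σ.
Subtracting: σ = (-9.32 − -92.4)/(1.126 − (-0.5534)) = 49.46.
Then μ = -92.4 − (-0.5534)·49.46 = -65.03.

μ = -65.03, σ = 49.46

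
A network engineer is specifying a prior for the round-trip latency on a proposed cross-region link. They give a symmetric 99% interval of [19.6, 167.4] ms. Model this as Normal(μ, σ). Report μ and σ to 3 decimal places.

A symmetric 99% interval runs μ ± z·σ with z = 2.576.
Half-width = 73.9, so σ = 73.9/2.576 = 28.690.
μ is the interval midpoint, 93.500.

μ = 93.500, σ = 28.690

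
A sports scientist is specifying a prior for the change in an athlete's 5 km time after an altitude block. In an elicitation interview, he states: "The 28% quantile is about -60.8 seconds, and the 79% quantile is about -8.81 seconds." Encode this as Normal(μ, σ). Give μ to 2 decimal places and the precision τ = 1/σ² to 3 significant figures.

μ = -38.99, τ = 0.000714

For Normal(μ,σ), the p-quantile is μ + z_p·σ. Here z_{0.28} = -0.5828, z_{0.79} = 0.8064.
So -60.8 = μ − 0.5828σ and -8.81 = μ + 0.8064σ.
Subtracting: σ = (-8.81 − -60.8)/(0.8064 − (-0.5828)) = 37.42.
Then μ = -60.8 − (-0.5828)·37.42 = -38.99.
Precision τ = 1/σ² = 1/37.42² = 0.000714.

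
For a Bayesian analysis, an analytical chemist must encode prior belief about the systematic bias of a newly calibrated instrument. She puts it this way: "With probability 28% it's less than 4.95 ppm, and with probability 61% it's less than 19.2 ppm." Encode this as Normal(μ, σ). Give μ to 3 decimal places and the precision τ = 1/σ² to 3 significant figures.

μ = 14.583, τ = 0.00366

For Normal(μ,σ), the p-quantile is μ + z_p·σ. Here z_{0.28} = -0.5828, z_{0.61} = 0.2793.
So 4.95 = μ − 0.5828σ and 19.2 = μ + 0.2793σ.
Subtracting: σ = (19.2 − 4.95)/(0.2793 − (-0.5828)) = 16.528.
Then μ = 4.95 − (-0.5828)·16.528 = 14.583.
Precision τ = 1/σ² = 1/16.53² = 0.00366.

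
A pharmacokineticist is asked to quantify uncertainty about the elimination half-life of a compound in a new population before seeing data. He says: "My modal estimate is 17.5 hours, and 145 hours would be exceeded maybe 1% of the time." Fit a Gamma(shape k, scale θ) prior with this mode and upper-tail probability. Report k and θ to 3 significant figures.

Gamma(k,θ) with k>1 has mode (k−1)θ, so θ = 17.5/(k−1).
Need P(X < 145) = 0.99 with θ tied to k this way. Start at k = 2, θ = 17.5: P(X<145) ≈ 0.998.
Too high — lower k to spread out. Iterating converges to k ≈ 1.74.
Then θ = 17.5/(1.74−1) ≈ 23.6.

k ≈ 1.74, θ ≈ 23.6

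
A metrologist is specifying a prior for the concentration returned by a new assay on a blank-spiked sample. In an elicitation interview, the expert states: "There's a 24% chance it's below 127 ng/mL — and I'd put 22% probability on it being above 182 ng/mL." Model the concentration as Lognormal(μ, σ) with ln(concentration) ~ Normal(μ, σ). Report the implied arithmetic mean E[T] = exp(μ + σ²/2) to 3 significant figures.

E[T] ≈ 155 ng/mL

If T ~ Lognormal(μ,σ) then ln T ~ Normal(μ,σ), so the p-quantile of ln T is μ + z_p·σ.
ln(127) = 4.844 and ln(182) = 5.204; z_{0.24} = -0.7063, z_{0.78} = 0.7722.
σ = (5.204 − 4.844)/(0.7722 − (-0.7063)) = 0.243.
μ = 4.844 − (-0.7063)·0.243 = 5.016.
E[T] = exp(μ + σ²/2) = exp(5.016 + 0.0296) = 155 ng/mL.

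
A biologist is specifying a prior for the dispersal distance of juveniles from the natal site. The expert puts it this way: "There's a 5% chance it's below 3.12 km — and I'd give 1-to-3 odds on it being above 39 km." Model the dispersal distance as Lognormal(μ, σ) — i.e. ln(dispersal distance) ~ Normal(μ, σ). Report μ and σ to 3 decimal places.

If T ~ Lognormal(μ,σ) then ln T ~ Normal(μ,σ), so the p-quantile of ln T is μ + z_p·σ.
ln(3.12) = 1.138 and ln(39) = 3.664; z_{0.05} = -1.645, z_{0.75} = 0.6745.
σ = (3.664 − 1.138)/(0.6745 − (-1.645)) = 1.089.
μ = 1.138 − (-1.645)·1.089 = 2.929.

μ ≈ 2.929, σ ≈ 1.089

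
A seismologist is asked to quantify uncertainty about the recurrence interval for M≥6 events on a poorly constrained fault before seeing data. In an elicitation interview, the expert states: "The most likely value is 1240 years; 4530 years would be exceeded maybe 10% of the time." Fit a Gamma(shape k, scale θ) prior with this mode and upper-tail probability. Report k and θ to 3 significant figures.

k ≈ 2.11, θ ≈ 1120

Gamma(k,θ) with k>1 has mode (k−1)θ, so θ = 1240/(k−1).
Need P(X < 4530) = 0.9 with θ tied to k this way. Start at k = 2, θ = 1240: P(X<4530) ≈ 0.879.
Too low — raise k to concentrate. Iterating converges to k ≈ 2.11.
Then θ = 1240/(2.11−1) ≈ 1120.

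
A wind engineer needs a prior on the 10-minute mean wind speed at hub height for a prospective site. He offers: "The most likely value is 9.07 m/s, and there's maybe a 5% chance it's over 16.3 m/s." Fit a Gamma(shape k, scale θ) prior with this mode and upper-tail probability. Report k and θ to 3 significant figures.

k ≈ 9.11, θ ≈ 1.12

Gamma(k,θ) with k>1 has mode (k−1)θ, so θ = 9.07/(k−1).
Need P(X < 16.3) = 0.95 with θ tied to k this way. Start at k = 2, θ = 9.07: P(X<16.3) ≈ 0.536.
Too low — raise k to concentrate. Iterating converges to k ≈ 9.11.
Then θ = 9.07/(9.11−1) ≈ 1.12.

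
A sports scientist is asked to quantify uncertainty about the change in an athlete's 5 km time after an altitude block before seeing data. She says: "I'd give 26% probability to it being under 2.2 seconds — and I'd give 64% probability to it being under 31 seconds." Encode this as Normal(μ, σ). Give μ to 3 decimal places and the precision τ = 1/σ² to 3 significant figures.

μ = 20.695, τ = 0.00121

The p-quantile of Normal(μ,σ) is μ + z_p·σ, with z_{0.26} = -0.6433 and z_{0.64} = 0.3585.
Eliminate σ: μ = (z₂·x₁ − z₁·x₂)/(z₂ − z₁) = (0.3585·2.2 − (-0.6433)·31)/1.002 = 20.695.
Then σ = (x₂ − x₁)/(z₂ − z₁) = (31 − 2.2)/1.002 = 28.748.
Precision τ = 1/σ² = 1/28.75² = 0.00121.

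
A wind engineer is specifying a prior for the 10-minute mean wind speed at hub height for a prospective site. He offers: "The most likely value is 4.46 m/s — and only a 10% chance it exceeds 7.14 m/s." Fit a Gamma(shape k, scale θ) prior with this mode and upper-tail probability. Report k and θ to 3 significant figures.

Gamma(k,θ) with k>1 has mode (k−1)θ, so θ = 4.46/(k−1).
Need P(X < 7.14) = 0.9 with θ tied to k this way. Start at k = 2, θ = 4.46: P(X<7.14) ≈ 0.475.
Too low — raise k to concentrate. Iterating converges to k ≈ 9.49.
Then θ = 4.46/(9.49−1) ≈ 0.526.

k ≈ 9.49, θ ≈ 0.526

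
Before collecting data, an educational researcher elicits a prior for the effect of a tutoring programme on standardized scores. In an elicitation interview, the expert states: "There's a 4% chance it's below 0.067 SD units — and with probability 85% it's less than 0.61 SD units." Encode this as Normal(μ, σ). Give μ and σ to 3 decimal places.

μ = 0.408, σ = 0.195

The p-quantile of Normal(μ,σ) is μ + z_p·σ, with z_{0.04} = -1.751 and z_{0.85} = 1.036.
Eliminate σ: μ = (z₂·x₁ − z₁·x₂)/(z₂ − z₁) = (1.036·0.067 − (-1.751)·0.61)/2.787 = 0.408.
Then σ = (x₂ − x₁)/(z₂ − z₁) = (0.61 − 0.067)/2.787 = 0.195.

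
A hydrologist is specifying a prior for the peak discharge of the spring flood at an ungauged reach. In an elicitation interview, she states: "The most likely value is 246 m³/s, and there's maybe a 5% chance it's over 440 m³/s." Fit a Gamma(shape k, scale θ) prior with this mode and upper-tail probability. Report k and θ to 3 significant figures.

Gamma(k,θ) with k>1 has mode (k−1)θ, so θ = 246/(k−1).
Need P(X < 440) = 0.95 with θ tied to k this way. Start at k = 2, θ = 246: P(X<440) ≈ 0.534.
Too low — raise k to concentrate. Iterating converges to k ≈ 9.25.
Then θ = 246/(9.25−1) ≈ 29.8.

k ≈ 9.25, θ ≈ 29.8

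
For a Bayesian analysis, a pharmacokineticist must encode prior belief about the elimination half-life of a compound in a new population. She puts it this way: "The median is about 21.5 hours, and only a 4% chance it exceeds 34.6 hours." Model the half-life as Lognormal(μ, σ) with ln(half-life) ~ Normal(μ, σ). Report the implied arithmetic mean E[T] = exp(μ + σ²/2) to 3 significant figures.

If T ~ Lognormal(μ,σ) then ln T ~ Normal(μ,σ), so the p-quantile of ln T is μ + z_p·σ.
ln(21.5) = 3.068 and ln(34.6) = 3.544; z_{0.5} = 0, z_{0.96} = 1.751.
σ = (3.544 − 3.068)/(1.751 − (0)) = 0.272.
μ = 3.068 − (0)·0.272 = 3.068.
E[T] = exp(μ + σ²/2) = exp(3.068 + 0.0369) = 22.3 hours.

E[T] ≈ 22.3 hours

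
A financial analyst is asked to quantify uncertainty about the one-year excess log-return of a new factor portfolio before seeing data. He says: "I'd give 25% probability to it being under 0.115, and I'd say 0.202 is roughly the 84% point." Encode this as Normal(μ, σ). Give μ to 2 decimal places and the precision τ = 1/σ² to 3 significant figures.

For Normal(μ,σ), the p-quantile is μ + z_p·σ. Here z_{0.25} = -0.6745, z_{0.84} = 0.9945.
So 0.115 = μ − 0.6745σ and 0.202 = μ + 0.9945σ.
Subtracting: σ = (0.202 − 0.115)/(0.9945 − (-0.6745)) = 0.05.
Then μ = 0.115 − (-0.6745)·0.05 = 0.15.
Precision τ = 1/σ² = 1/0.05213² = 368.

μ = 0.15, τ = 368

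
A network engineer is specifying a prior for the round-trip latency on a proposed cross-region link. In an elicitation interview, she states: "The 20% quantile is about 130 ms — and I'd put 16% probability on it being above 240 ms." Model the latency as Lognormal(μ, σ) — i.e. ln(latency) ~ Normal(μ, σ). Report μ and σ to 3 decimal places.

If T ~ Lognormal(μ,σ) then ln T ~ Normal(μ,σ), so the p-quantile of ln T is μ + z_p·σ.
ln(130) = 4.868 and ln(240) = 5.481; z_{0.2} = -0.8416, z_{0.84} = 0.9945.
σ = (5.481 − 4.868)/(0.9945 − (-0.8416)) = 0.334.
μ = 4.868 − (-0.8416)·0.334 = 5.149.

μ ≈ 5.149, σ ≈ 0.334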